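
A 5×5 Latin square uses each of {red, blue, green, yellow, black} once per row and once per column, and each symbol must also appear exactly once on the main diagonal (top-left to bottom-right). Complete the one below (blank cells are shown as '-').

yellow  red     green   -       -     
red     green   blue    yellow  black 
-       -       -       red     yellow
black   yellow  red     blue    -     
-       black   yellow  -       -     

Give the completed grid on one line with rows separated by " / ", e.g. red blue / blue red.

(r1,c4) = black
(r1,c5) = blue
(r3,c2) = blue
(r3,c3) = black
(r4,c5) = green
(r5,c4) = green
(r5,c5) = red
(r3,c1) = green
(r5,c1) = blue

yellow red green black blue / red green blue yellow black / green blue black red yellow / black yellow red blue green / blue black yellow green red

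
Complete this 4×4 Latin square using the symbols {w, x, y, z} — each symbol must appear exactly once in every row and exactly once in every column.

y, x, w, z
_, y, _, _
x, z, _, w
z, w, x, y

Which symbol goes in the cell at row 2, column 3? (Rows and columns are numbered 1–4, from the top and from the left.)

z

(r2,c1): row 2 has {y}; column 1 has {x,y,z}, so it must be w.
(r2,c3): row 2 has {w,y}; column 3 has {w,x}, so it must be z.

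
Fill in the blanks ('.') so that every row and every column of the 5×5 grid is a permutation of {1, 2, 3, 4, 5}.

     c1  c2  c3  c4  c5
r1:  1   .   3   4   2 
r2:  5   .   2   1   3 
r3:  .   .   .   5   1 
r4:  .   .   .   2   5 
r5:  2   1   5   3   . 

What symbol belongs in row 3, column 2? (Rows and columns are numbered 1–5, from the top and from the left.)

2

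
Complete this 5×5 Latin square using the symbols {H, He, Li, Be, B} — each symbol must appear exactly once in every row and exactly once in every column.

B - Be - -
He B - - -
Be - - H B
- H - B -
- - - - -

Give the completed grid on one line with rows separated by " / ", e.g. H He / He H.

row 4 has {H,B}; column 1 has {He,Be,B} — only Li is left for (r4,c1).
row 4 has {H,Li,B}; column 3 has {Be} — only He is left for (r4,c3).
row 4 has {H,He,Li,B}; column 5 has {B} — only Be is left for (r4,c5).
row 5 is empty so far; column 1 has {He,Li,Be,B} — only H is left for (r5,c1).
row 3 has {H,Be,B}; column 3 has {He,Be} — only Li is left for (r3,c3).
row 5 has {H}; column 3 has {He,Li,Be} — only B is left for (r5,c3).
row 2 has {He,B}; column 3 has {He,Li,Be,B} — only H is left for (r2,c3).
row 2 has {H,He,B}; column 5 has {Be,B} — only Li is left for (r2,c5).
row 3 has {H,Li,Be,B}; column 2 has {H,B} — only He is left for (r3,c2).
row 5 has {H,B}; column 5 has {Li,Be,B} — only He is left for (r5,c5).
row 1 has {Be,B}; column 2 has {H,He,B} — only Li is left for (r1,c2).
row 1 has {Li,Be,B}; column 4 has {H,B} — only He is left for (r1,c4).
row 1 has {He,Li,Be,B}; column 5 has {He,Li,Be,B} — only H is left for (r1,c5).
row 2 has {H,He,Li,B}; column 4 has {H,He,B} — only Be is left for (r2,c4).
row 5 has {H,He,B}; column 2 has {H,He,Li,B} — only Be is left for (r5,c2).
row 5 has {H,He,Be,B}; column 4 has {H,He,Be,B} — only Li is left for (r5,c4).

B Li Be He H / He B H Be Li / Be He Li H B / Li H He B Be / H Be B Li He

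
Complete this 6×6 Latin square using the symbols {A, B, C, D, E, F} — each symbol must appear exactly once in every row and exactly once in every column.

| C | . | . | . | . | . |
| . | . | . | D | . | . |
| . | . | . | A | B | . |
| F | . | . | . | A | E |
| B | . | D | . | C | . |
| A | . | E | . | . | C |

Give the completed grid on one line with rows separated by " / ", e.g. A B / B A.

C A F B E D / E C A D F B / D E C A B F / F D B C A E / B F D E C A / A B E F D C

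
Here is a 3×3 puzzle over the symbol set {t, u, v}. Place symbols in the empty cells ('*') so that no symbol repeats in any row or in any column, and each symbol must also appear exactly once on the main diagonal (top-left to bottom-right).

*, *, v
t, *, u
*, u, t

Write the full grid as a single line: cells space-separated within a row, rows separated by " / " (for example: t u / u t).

(r1,c1) = u
(r1,c2) = t
(r2,c2) = v
(r3,c1) = v

u t v / t v u / v u t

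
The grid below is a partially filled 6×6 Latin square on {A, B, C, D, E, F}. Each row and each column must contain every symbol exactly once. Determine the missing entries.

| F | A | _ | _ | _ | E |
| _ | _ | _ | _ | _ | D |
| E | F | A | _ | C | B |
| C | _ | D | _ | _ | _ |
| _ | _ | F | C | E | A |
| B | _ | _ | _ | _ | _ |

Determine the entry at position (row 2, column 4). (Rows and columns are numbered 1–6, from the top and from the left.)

(r2,c1) = A
(r3,c4) = D
(r4,c6) = F
(r5,c1) = D
(r5,c2) = B
(r6,c6) = C
(r1,c4) = B
(r1,c5) = D
(r4,c2) = E
(r4,c4) = A
(r4,c5) = B
(r6,c2) = D
(r6,c3) = E
(r6,c4) = F
(r6,c5) = A
(r1,c3) = C
(r2,c2) = C
(r2,c3) = B
(r2,c4) = E

E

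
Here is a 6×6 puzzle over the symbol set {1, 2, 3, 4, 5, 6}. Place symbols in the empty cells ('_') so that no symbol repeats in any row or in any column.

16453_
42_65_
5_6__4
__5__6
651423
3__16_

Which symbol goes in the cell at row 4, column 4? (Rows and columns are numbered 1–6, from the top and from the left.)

3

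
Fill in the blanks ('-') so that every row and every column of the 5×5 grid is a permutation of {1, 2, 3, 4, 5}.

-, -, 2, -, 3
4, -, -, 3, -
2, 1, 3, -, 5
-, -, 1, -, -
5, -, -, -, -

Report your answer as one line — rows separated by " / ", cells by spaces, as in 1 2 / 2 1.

1 4 2 5 3 / 4 2 5 3 1 / 2 1 3 4 5 / 3 5 1 2 4 / 5 3 4 1 2

(r1,c1) = 1
(r2,c3) = 5
(r3,c4) = 4
(r4,c1) = 3
(r5,c3) = 4
(r1,c4) = 5
(r2,c2) = 2
(r2,c5) = 1
(r4,c4) = 2
(r4,c5) = 4
(r5,c2) = 3
(r5,c4) = 1
(r5,c5) = 2
(r1,c2) = 4
(r4,c2) = 5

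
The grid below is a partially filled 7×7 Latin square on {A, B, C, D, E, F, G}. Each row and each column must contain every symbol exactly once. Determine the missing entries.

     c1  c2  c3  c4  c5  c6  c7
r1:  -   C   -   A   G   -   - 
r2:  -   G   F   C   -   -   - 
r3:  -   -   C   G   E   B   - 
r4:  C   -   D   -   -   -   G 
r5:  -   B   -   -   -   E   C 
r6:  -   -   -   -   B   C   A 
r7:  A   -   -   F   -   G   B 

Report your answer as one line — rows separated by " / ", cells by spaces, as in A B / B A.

E C B A G D F / B G F C D A E / F A C G E B D / C E D B A F G / G B A D F E C / D F G E B C A / A D E F C G B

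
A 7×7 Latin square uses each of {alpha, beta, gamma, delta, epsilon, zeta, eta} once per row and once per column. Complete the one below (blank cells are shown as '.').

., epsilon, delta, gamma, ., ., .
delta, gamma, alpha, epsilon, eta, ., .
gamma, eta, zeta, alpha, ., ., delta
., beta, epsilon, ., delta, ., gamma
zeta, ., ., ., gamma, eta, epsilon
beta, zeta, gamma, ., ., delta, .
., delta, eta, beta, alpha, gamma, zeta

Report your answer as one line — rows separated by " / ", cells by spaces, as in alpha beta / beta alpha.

alpha epsilon delta gamma zeta beta eta / delta gamma alpha epsilon eta zeta beta / gamma eta zeta alpha beta epsilon delta / eta beta epsilon zeta delta alpha gamma / zeta alpha beta delta gamma eta epsilon / beta zeta gamma eta epsilon delta alpha / epsilon delta eta beta alpha gamma zeta

row 2 has {alpha,gamma,delta,epsilon,eta}; column 7 has {gamma,delta,epsilon,zeta} — only beta is left for (r2,c7).
row 5 has {gamma,epsilon,zeta,eta}; column 2 has {beta,gamma,delta,epsilon,zeta,eta} — only alpha is left for (r5,c2).
row 5 has {alpha,gamma,epsilon,zeta,eta}; column 3 has {alpha,gamma,delta,epsilon,zeta,eta} — only beta is left for (r5,c3).
row 5 has {alpha,beta,gamma,epsilon,zeta,eta}; column 4 has {alpha,beta,gamma,epsilon} — only delta is left for (r5,c4).
row 6 has {beta,gamma,delta,zeta}; column 4 has {alpha,beta,gamma,delta,epsilon} — only eta is left for (r6,c4).
row 6 has {beta,gamma,delta,zeta,eta}; column 5 has {alpha,gamma,delta,eta} — only epsilon is left for (r6,c5).
row 6 has {beta,gamma,delta,epsilon,zeta,eta}; column 7 has {beta,gamma,delta,epsilon,zeta} — only alpha is left for (r6,c7).
row 7 has {alpha,beta,gamma,delta,zeta,eta}; column 1 has {beta,gamma,delta,zeta} — only epsilon is left for (r7,c1).
row 1 has {gamma,delta,epsilon}; column 7 has {alpha,beta,gamma,delta,epsilon,zeta} — only eta is left for (r1,c7).
row 2 has {alpha,beta,gamma,delta,epsilon,eta}; column 6 has {gamma,delta,eta} — only zeta is left for (r2,c6).
row 3 has {alpha,gamma,delta,zeta,eta}; column 5 has {alpha,gamma,delta,epsilon,eta} — only beta is left for (r3,c5).
row 3 has {alpha,beta,gamma,delta,zeta,eta}; column 6 has {gamma,delta,zeta,eta} — only epsilon is left for (r3,c6).
row 4 has {beta,gamma,delta,epsilon}; column 4 has {alpha,beta,gamma,delta,epsilon,eta} — only zeta is left for (r4,c4).
row 4 has {beta,gamma,delta,epsilon,zeta}; column 6 has {gamma,delta,epsilon,zeta,eta} — only alpha is left for (r4,c6).
row 1 has {gamma,delta,epsilon,eta}; column 1 has {beta,gamma,delta,epsilon,zeta} — only alpha is left for (r1,c1).
row 1 has {alpha,gamma,delta,epsilon,eta}; column 5 has {alpha,beta,gamma,delta,epsilon,eta} — only zeta is left for (r1,c5).
row 1 has {alpha,gamma,delta,epsilon,zeta,eta}; column 6 has {alpha,gamma,delta,epsilon,zeta,eta} — only beta is left for (r1,c6).
row 4 has {alpha,beta,gamma,delta,epsilon,zeta}; column 1 has {alpha,beta,gamma,delta,epsilon,zeta} — only eta is left for (r4,c1).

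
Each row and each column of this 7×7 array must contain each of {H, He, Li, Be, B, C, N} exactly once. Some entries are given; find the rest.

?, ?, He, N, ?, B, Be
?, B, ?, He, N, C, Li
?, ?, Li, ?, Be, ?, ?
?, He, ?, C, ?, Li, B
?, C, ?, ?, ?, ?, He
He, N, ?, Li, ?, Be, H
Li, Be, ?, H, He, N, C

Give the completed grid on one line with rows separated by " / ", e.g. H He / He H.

Cell (r3,c2): row 3 has {Li,Be}; column 2 has {He,Be,B,C,N} → H.
Cell (r3,c4): row 3 has {H,Li,Be}; column 4 has {H,He,Li,C,N} → B.
Cell (r3,c6): row 3 has {H,Li,Be,B}; column 6 has {Li,Be,B,C,N} → He.
Cell (r3,c7): row 3 has {H,He,Li,Be,B}; column 7 has {H,He,Li,Be,B,C} → N.
Cell (r4,c5): row 4 has {He,Li,B,C}; column 5 has {He,Be,N} → H.
Cell (r5,c4): row 5 has {He,C}; column 4 has {H,He,Li,B,C,N} → Be.
Cell (r5,c6): row 5 has {He,Be,C}; column 6 has {He,Li,Be,B,C,N} → H.
Cell (r7,c3): row 7 has {H,He,Li,Be,C,N}; column 3 has {He,Li} → B.
Cell (r1,c2): row 1 has {He,Be,B,N}; column 2 has {H,He,Be,B,C,N} → Li.
Cell (r1,c5): row 1 has {He,Li,Be,B,N}; column 5 has {H,He,Be,N} → C.
Cell (r3,c1): row 3 has {H,He,Li,Be,B,N}; column 1 has {He,Li} → C.
Cell (r5,c3): row 5 has {H,He,Be,C}; column 3 has {He,Li,B} → N.
Cell (r6,c3): row 6 has {H,He,Li,Be,N}; column 3 has {He,Li,B,N} → C.
Cell (r6,c5): row 6 has {H,He,Li,Be,C,N}; column 5 has {H,He,Be,C,N} → B.
Cell (r1,c1): row 1 has {He,Li,Be,B,C,N}; column 1 has {He,Li,C} → H.
Cell (r2,c1): row 2 has {He,Li,B,C,N}; column 1 has {H,He,Li,C} → Be.
Cell (r2,c3): row 2 has {He,Li,Be,B,C,N}; column 3 has {He,Li,B,C,N} → H.
Cell (r4,c1): row 4 has {H,He,Li,B,C}; column 1 has {H,He,Li,Be,C} → N.
Cell (r4,c3): row 4 has {H,He,Li,B,C,N}; column 3 has {H,He,Li,B,C,N} → Be.
Cell (r5,c1): row 5 has {H,He,Be,C,N}; column 1 has {H,He,Li,Be,C,N} → B.
Cell (r5,c5): row 5 has {H,He,Be,B,C,N}; column 5 has {H,He,Be,B,C,N} → Li.

H Li He N C B Be / Be B H He N C Li / C H Li B Be He N / N He Be C H Li B / B C N Be Li H He / He N C Li B Be H / Li Be B H He N C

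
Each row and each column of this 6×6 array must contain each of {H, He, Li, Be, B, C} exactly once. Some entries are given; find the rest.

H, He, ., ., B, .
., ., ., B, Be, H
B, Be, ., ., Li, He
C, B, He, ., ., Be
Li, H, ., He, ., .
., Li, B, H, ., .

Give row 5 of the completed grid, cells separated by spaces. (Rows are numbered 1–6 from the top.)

Li H Be He C B

At row 2, column 1: row 2 has {H,Be,B}; column 1 has {H,Li,B,C}; that leaves He.
At row 2, column 2: row 2 has {H,He,Be,B}; column 2 has {H,He,Li,Be,B}; that leaves C.
At row 2, column 3: row 2 has {H,He,Be,B,C}; column 3 has {He,B}; that leaves Li.
At row 3, column 4: row 3 has {He,Li,Be,B}; column 4 has {H,He,B}; that leaves C.
At row 4, column 4: row 4 has {He,Be,B,C}; column 4 has {H,He,B,C}; that leaves Li.
At row 4, column 5: row 4 has {He,Li,Be,B,C}; column 5 has {Li,Be,B}; that leaves H.
At row 5, column 5: row 5 has {H,He,Li}; column 5 has {H,Li,Be,B}; that leaves C.
At row 5, column 6: row 5 has {H,He,Li,C}; column 6 has {H,He,Be}; that leaves B.
At row 6, column 1: row 6 has {H,Li,B}; column 1 has {H,He,Li,B,C}; that leaves Be.
At row 6, column 5: row 6 has {H,Li,Be,B}; column 5 has {H,Li,Be,B,C}; that leaves He.
At row 6, column 6: row 6 has {H,He,Li,Be,B}; column 6 has {H,He,Be,B}; that leaves C.
At row 1, column 4: row 1 has {H,He,B}; column 4 has {H,He,Li,B,C}; that leaves Be.
At row 1, column 6: row 1 has {H,He,Be,B}; column 6 has {H,He,Be,B,C}; that leaves Li.
At row 3, column 3: row 3 has {He,Li,Be,B,C}; column 3 has {He,Li,B}; that leaves H.
At row 5, column 3: row 5 has {H,He,Li,B,C}; column 3 has {H,He,Li,B}; that leaves Be.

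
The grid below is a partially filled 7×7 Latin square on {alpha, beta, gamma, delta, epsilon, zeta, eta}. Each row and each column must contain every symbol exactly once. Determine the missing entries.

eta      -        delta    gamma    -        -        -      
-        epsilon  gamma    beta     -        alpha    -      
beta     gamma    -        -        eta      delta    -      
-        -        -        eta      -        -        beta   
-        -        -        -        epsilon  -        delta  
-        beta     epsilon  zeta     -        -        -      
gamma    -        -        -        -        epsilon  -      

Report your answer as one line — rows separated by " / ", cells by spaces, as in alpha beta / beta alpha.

eta zeta delta gamma alpha beta epsilon / delta epsilon gamma beta zeta alpha eta / beta gamma zeta epsilon eta delta alpha / epsilon delta alpha eta gamma zeta beta / zeta eta beta alpha epsilon gamma delta / alpha beta epsilon zeta delta eta gamma / gamma alpha eta delta beta epsilon zeta

(r5,c4): row 5 has {delta,epsilon}; column 4 has {beta,gamma,zeta,eta}, so it must be alpha.
(r7,c4): row 7 has {gamma,epsilon}; column 4 has {alpha,beta,gamma,zeta,eta}, so it must be delta.
(r3,c4): row 3 has {beta,gamma,delta,eta}; column 4 has {alpha,beta,gamma,delta,zeta,eta}, so it must be epsilon.
(r5,c1): row 5 has {alpha,delta,epsilon}; column 1 has {beta,gamma,eta}, so it must be zeta.
(r5,c2): row 5 has {alpha,delta,epsilon,zeta}; column 2 has {beta,gamma,epsilon}, so it must be eta.
(r5,c3): row 5 has {alpha,delta,epsilon,zeta,eta}; column 3 has {gamma,delta,epsilon}, so it must be beta.
(r5,c6): row 5 has {alpha,beta,delta,epsilon,zeta,eta}; column 6 has {alpha,delta,epsilon}, so it must be gamma.
(r6,c6): row 6 has {beta,epsilon,zeta}; column 6 has {alpha,gamma,delta,epsilon}, so it must be eta.
(r2,c1): row 2 has {alpha,beta,gamma,epsilon}; column 1 has {beta,gamma,zeta,eta}, so it must be delta.
(r2,c5): row 2 has {alpha,beta,gamma,delta,epsilon}; column 5 has {epsilon,eta}, so it must be zeta.
(r2,c7): row 2 has {alpha,beta,gamma,delta,epsilon,zeta}; column 7 has {beta,delta}, so it must be eta.
(r4,c6): row 4 has {beta,eta}; column 6 has {alpha,gamma,delta,epsilon,eta}, so it must be zeta.
(r6,c1): row 6 has {beta,epsilon,zeta,eta}; column 1 has {beta,gamma,delta,zeta,eta}, so it must be alpha.
(r6,c7): row 6 has {alpha,beta,epsilon,zeta,eta}; column 7 has {beta,delta,eta}, so it must be gamma.
(r1,c6): row 1 has {gamma,delta,eta}; column 6 has {alpha,gamma,delta,epsilon,zeta,eta}, so it must be beta.
(r4,c1): row 4 has {beta,zeta,eta}; column 1 has {alpha,beta,gamma,delta,zeta,eta}, so it must be epsilon.
(r4,c3): row 4 has {beta,epsilon,zeta,eta}; column 3 has {beta,gamma,delta,epsilon}, so it must be alpha.
(r6,c5): row 6 has {alpha,beta,gamma,epsilon,zeta,eta}; column 5 has {epsilon,zeta,eta}, so it must be delta.
(r1,c5): row 1 has {beta,gamma,delta,eta}; column 5 has {delta,epsilon,zeta,eta}, so it must be alpha.
(r3,c3): row 3 has {beta,gamma,delta,epsilon,eta}; column 3 has {alpha,beta,gamma,delta,epsilon}, so it must be zeta.
(r3,c7): row 3 has {beta,gamma,delta,epsilon,zeta,eta}; column 7 has {beta,gamma,delta,eta}, so it must be alpha.
(r4,c2): row 4 has {alpha,beta,epsilon,zeta,eta}; column 2 has {beta,gamma,epsilon,eta}, so it must be delta.
(r4,c5): row 4 has {alpha,beta,delta,epsilon,zeta,eta}; column 5 has {alpha,delta,epsilon,zeta,eta}, so it must be gamma.
(r7,c3): row 7 has {gamma,delta,epsilon}; column 3 has {alpha,beta,gamma,delta,epsilon,zeta}, so it must be eta.
(r7,c5): row 7 has {gamma,delta,epsilon,eta}; column 5 has {alpha,gamma,delta,epsilon,zeta,eta}, so it must be beta.
(r7,c7): row 7 has {beta,gamma,delta,epsilon,eta}; column 7 has {alpha,beta,gamma,delta,eta}, so it must be zeta.
(r1,c2): row 1 has {alpha,beta,gamma,delta,eta}; column 2 has {beta,gamma,delta,epsilon,eta}, so it must be zeta.
(r1,c7): row 1 has {alpha,beta,gamma,delta,zeta,eta}; column 7 has {alpha,beta,gamma,delta,zeta,eta}, so it must be epsilon.
(r7,c2): row 7 has {beta,gamma,delta,epsilon,zeta,eta}; column 2 has {beta,gamma,delta,epsilon,zeta,eta}, so it must be alpha.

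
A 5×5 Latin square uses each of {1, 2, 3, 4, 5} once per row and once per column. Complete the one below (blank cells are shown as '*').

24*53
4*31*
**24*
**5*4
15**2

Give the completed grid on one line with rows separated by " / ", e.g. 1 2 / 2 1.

2 4 1 5 3 / 4 2 3 1 5 / 5 3 2 4 1 / 3 1 5 2 4 / 1 5 4 3 2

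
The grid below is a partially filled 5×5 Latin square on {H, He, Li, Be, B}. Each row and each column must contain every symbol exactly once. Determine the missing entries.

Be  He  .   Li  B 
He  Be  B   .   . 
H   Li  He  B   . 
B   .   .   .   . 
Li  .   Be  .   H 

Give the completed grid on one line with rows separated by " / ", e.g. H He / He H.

Be He H Li B / He Be B H Li / H Li He B Be / B H Li Be He / Li B Be He H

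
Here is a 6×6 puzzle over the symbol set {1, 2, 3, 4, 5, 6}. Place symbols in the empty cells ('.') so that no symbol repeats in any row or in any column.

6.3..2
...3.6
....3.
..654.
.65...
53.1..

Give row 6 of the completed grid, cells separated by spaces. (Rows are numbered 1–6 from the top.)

5 3 2 1 6 4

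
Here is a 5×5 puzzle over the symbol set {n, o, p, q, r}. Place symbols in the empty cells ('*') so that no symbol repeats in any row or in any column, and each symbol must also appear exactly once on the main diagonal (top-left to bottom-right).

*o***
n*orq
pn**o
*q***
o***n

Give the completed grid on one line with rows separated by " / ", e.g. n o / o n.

(r2,c2) = p
(r3,c4) = q
(r4,c1) = r
(r4,c4) = o
(r4,c5) = p
(r5,c2) = r
(r5,c4) = p
(r1,c1) = q
(r1,c4) = n
(r1,c5) = r
(r3,c3) = r
(r4,c3) = n
(r5,c3) = q
(r1,c3) = p

q o p n r / n p o r q / p n r q o / r q n o p / o r q p n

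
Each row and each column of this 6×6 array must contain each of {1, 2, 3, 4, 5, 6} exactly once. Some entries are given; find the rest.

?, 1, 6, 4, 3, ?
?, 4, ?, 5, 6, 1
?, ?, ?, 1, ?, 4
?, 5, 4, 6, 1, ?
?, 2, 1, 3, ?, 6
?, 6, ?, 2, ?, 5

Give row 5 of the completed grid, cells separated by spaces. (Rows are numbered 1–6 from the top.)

(r1,c6) = 2
(r3,c2) = 3
(r4,c6) = 3
(r6,c3) = 3
(r6,c5) = 4
(r1,c1) = 5
(r2,c3) = 2
(r3,c3) = 5
(r3,c5) = 2
(r4,c1) = 2
(r5,c1) = 4
(r5,c5) = 5

4 2 1 3 5 6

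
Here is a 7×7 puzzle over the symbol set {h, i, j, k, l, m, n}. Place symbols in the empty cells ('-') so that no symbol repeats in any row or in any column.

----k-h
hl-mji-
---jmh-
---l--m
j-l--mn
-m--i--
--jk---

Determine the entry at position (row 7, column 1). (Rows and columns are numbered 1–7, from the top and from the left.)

(r2,c7) = k
(r5,c5) = h
(r2,c3) = n
(r4,c5) = n
(r5,c4) = i
(r7,c5) = l
(r7,c6) = n
(r7,c7) = i
(r1,c4) = n
(r3,c7) = l
(r5,c2) = k
(r6,c4) = h
(r6,c7) = j
(r7,c1) = m

m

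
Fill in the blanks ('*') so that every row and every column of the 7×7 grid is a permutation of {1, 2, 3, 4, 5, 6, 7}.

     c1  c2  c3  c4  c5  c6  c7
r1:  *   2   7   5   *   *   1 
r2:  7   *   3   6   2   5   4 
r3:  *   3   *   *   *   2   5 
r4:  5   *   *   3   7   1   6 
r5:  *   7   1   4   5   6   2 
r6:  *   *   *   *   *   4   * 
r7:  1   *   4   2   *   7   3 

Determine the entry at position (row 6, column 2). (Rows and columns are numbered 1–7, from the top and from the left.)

(r1,c6) = 3
(r2,c2) = 1
(r3,c3) = 6
(r4,c2) = 4
(r4,c3) = 2
(r5,c1) = 3
(r6,c3) = 5
(r6,c7) = 7
(r7,c5) = 6
(r1,c5) = 4
(r3,c1) = 4
(r3,c5) = 1
(r6,c2) = 6

6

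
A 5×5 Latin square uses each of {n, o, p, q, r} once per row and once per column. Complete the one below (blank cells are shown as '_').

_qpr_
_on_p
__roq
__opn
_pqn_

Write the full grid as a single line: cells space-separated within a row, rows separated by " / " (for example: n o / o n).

n q p r o / r o n q p / p n r o q / q r o p n / o p q n r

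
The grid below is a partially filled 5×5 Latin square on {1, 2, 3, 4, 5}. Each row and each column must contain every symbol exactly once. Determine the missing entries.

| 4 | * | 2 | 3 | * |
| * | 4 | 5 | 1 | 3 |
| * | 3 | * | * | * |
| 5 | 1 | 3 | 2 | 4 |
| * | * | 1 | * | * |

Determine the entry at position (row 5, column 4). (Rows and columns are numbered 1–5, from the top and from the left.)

4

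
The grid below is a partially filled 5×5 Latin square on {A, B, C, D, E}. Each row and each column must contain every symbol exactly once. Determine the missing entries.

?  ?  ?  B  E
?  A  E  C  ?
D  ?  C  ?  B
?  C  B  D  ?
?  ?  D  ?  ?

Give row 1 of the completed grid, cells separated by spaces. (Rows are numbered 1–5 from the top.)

C D A B E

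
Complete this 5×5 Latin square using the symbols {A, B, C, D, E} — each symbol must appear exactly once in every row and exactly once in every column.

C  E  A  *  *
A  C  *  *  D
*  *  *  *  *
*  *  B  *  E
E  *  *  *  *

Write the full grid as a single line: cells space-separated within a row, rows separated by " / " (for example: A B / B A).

C E A D B / A C E B D / B D C E A / D A B C E / E B D A C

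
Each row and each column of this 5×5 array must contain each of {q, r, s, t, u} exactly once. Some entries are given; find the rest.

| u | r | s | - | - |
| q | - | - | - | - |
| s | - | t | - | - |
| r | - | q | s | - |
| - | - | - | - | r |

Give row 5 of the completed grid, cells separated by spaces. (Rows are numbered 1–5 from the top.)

(r5,c1) = t
(r5,c3) = u
(r5,c4) = q
(r1,c4) = t
(r1,c5) = q
(r2,c3) = r
(r2,c4) = u
(r3,c4) = r
(r3,c5) = u
(r4,c5) = t
(r5,c2) = s

t s u q r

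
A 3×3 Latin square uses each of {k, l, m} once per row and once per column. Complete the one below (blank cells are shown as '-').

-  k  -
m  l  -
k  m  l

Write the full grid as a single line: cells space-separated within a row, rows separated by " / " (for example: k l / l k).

(r1,c1) = l
(r1,c3) = m
(r2,c3) = k

l k m / m l k / k m l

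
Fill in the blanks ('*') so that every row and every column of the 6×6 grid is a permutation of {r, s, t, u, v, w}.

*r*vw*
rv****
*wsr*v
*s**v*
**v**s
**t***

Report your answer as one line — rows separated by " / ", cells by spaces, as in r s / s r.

s r u v w t / r v w s t u / t w s r u v / u s r t v w / w t v u r s / v u t w s r

(r1,c3): row 1 has {r,v,w}; column 3 has {s,t,v}, so it must be u.
(r1,c6): row 1 has {r,u,v,w}; column 6 has {s,v}, so it must be t.
(r2,c3): row 2 has {r,v}; column 3 has {s,t,u,v}, so it must be w.
(r2,c6): row 2 has {r,v,w}; column 6 has {s,t,v}, so it must be u.
(r4,c3): row 4 has {s,v}; column 3 has {s,t,u,v,w}, so it must be r.
(r4,c6): row 4 has {r,s,v}; column 6 has {s,t,u,v}, so it must be w.
(r6,c2): row 6 has {t}; column 2 has {r,s,v,w}, so it must be u.
(r6,c6): row 6 has {t,u}; column 6 has {s,t,u,v,w}, so it must be r.
(r1,c1): row 1 has {r,t,u,v,w}; column 1 has {r}, so it must be s.
(r5,c2): row 5 has {s,v}; column 2 has {r,s,u,v,w}, so it must be t.
(r6,c5): row 6 has {r,t,u}; column 5 has {v,w}, so it must be s.
(r2,c5): row 2 has {r,u,v,w}; column 5 has {s,v,w}, so it must be t.
(r3,c5): row 3 has {r,s,v,w}; column 5 has {s,t,v,w}, so it must be u.
(r5,c5): row 5 has {s,t,v}; column 5 has {s,t,u,v,w}, so it must be r.
(r6,c4): row 6 has {r,s,t,u}; column 4 has {r,v}, so it must be w.
(r2,c4): row 2 has {r,t,u,v,w}; column 4 has {r,v,w}, so it must be s.
(r3,c1): row 3 has {r,s,u,v,w}; column 1 has {r,s}, so it must be t.
(r4,c1): row 4 has {r,s,v,w}; column 1 has {r,s,t}, so it must be u.
(r4,c4): row 4 has {r,s,u,v,w}; column 4 has {r,s,v,w}, so it must be t.
(r5,c1): row 5 has {r,s,t,v}; column 1 has {r,s,t,u}, so it must be w.
(r5,c4): row 5 has {r,s,t,v,w}; column 4 has {r,s,t,v,w}, so it must be u.
(r6,c1): row 6 has {r,s,t,u,w}; column 1 has {r,s,t,u,w}, so it must be v.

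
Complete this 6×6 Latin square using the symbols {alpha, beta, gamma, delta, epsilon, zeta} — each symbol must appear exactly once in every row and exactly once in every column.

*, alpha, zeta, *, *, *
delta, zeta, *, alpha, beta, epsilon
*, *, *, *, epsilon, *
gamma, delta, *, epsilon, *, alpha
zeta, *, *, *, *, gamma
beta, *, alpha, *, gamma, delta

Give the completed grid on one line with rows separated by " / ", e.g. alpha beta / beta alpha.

epsilon alpha zeta gamma delta beta / delta zeta gamma alpha beta epsilon / alpha gamma delta beta epsilon zeta / gamma delta beta epsilon zeta alpha / zeta beta epsilon delta alpha gamma / beta epsilon alpha zeta gamma delta

row 1 has {alpha,zeta}; column 1 has {beta,gamma,delta,zeta} — only epsilon is left for (r1,c1).
row 1 has {alpha,epsilon,zeta}; column 5 has {beta,gamma,epsilon} — only delta is left for (r1,c5).
row 1 has {alpha,delta,epsilon,zeta}; column 6 has {alpha,gamma,delta,epsilon} — only beta is left for (r1,c6).
row 2 has {alpha,beta,delta,epsilon,zeta}; column 3 has {alpha,zeta} — only gamma is left for (r2,c3).
row 3 has {epsilon}; column 1 has {beta,gamma,delta,epsilon,zeta} — only alpha is left for (r3,c1).
row 3 has {alpha,epsilon}; column 6 has {alpha,beta,gamma,delta,epsilon} — only zeta is left for (r3,c6).
row 4 has {alpha,gamma,delta,epsilon}; column 3 has {alpha,gamma,zeta} — only beta is left for (r4,c3).
row 4 has {alpha,beta,gamma,delta,epsilon}; column 5 has {beta,gamma,delta,epsilon} — only zeta is left for (r4,c5).
row 5 has {gamma,zeta}; column 5 has {beta,gamma,delta,epsilon,zeta} — only alpha is left for (r5,c5).
row 6 has {alpha,beta,gamma,delta}; column 2 has {alpha,delta,zeta} — only epsilon is left for (r6,c2).
row 6 has {alpha,beta,gamma,delta,epsilon}; column 4 has {alpha,epsilon} — only zeta is left for (r6,c4).
row 1 has {alpha,beta,delta,epsilon,zeta}; column 4 has {alpha,epsilon,zeta} — only gamma is left for (r1,c4).
row 3 has {alpha,epsilon,zeta}; column 3 has {alpha,beta,gamma,zeta} — only delta is left for (r3,c3).
row 3 has {alpha,delta,epsilon,zeta}; column 4 has {alpha,gamma,epsilon,zeta} — only beta is left for (r3,c4).
row 5 has {alpha,gamma,zeta}; column 2 has {alpha,delta,epsilon,zeta} — only beta is left for (r5,c2).
row 5 has {alpha,beta,gamma,zeta}; column 3 has {alpha,beta,gamma,delta,zeta} — only epsilon is left for (r5,c3).
row 5 has {alpha,beta,gamma,epsilon,zeta}; column 4 has {alpha,beta,gamma,epsilon,zeta} — only delta is left for (r5,c4).
row 3 has {alpha,beta,delta,epsilon,zeta}; column 2 has {alpha,beta,delta,epsilon,zeta} — only gamma is left for (r3,c2).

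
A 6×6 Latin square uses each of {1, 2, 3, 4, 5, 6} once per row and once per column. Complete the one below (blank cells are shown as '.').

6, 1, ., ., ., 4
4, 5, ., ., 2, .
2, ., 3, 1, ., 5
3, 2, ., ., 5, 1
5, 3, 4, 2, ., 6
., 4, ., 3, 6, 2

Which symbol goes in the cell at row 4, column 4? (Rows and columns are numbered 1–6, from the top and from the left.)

At row 1, column 4: row 1 has {1,4,6}; column 4 has {1,2,3}; that leaves 5.
At row 1, column 5: row 1 has {1,4,5,6}; column 5 has {2,5,6}; that leaves 3.
At row 2, column 4: row 2 has {2,4,5}; column 4 has {1,2,3,5}; that leaves 6.
At row 2, column 6: row 2 has {2,4,5,6}; column 6 has {1,2,4,5,6}; that leaves 3.
At row 3, column 2: row 3 has {1,2,3,5}; column 2 has {1,2,3,4,5}; that leaves 6.
At row 3, column 5: row 3 has {1,2,3,5,6}; column 5 has {2,3,5,6}; that leaves 4.
At row 4, column 3: row 4 has {1,2,3,5}; column 3 has {3,4}; that leaves 6.
At row 4, column 4: row 4 has {1,2,3,5,6}; column 4 has {1,2,3,5,6}; that leaves 4.

4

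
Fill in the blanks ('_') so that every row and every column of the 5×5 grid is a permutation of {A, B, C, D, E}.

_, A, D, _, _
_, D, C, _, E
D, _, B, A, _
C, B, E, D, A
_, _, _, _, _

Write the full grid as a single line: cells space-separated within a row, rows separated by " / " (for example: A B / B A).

E A D C B / A D C B E / D E B A C / C B E D A / B C A E D

At row 2, column 4: row 2 has {C,D,E}; column 4 has {A,D}; that leaves B.
At row 3, column 5: row 3 has {A,B,D}; column 5 has {A,E}; that leaves C.
At row 5, column 3: row 5 is empty so far; column 3 has {B,C,D,E}; that leaves A.
At row 1, column 5: row 1 has {A,D}; column 5 has {A,C,E}; that leaves B.
At row 2, column 1: row 2 has {B,C,D,E}; column 1 has {C,D}; that leaves A.
At row 3, column 2: row 3 has {A,B,C,D}; column 2 has {A,B,D}; that leaves E.
At row 5, column 2: row 5 has {A}; column 2 has {A,B,D,E}; that leaves C.
At row 5, column 4: row 5 has {A,C}; column 4 has {A,B,D}; that leaves E.
At row 5, column 5: row 5 has {A,C,E}; column 5 has {A,B,C,E}; that leaves D.
At row 1, column 1: row 1 has {A,B,D}; column 1 has {A,C,D}; that leaves E.
At row 1, column 4: row 1 has {A,B,D,E}; column 4 has {A,B,D,E}; that leaves C.
At row 5, column 1: row 5 has {A,C,D,E}; column 1 has {A,C,D,E}; that leaves B.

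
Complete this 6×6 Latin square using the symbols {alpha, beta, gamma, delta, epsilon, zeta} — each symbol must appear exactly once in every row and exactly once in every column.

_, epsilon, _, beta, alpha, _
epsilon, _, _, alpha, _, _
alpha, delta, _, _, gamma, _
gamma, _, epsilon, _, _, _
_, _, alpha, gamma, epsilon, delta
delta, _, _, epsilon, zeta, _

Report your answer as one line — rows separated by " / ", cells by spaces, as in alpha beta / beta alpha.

zeta epsilon delta beta alpha gamma / epsilon gamma zeta alpha delta beta / alpha delta beta zeta gamma epsilon / gamma alpha epsilon delta beta zeta / beta zeta alpha gamma epsilon delta / delta beta gamma epsilon zeta alpha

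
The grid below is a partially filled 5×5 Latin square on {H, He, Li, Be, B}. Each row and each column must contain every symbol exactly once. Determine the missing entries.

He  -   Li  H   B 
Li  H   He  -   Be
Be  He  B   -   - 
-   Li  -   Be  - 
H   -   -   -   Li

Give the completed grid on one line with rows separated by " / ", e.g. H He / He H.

He Be Li H B / Li H He B Be / Be He B Li H / B Li H Be He / H B Be He Li

Cell (r1,c2): row 1 has {H,He,Li,B}; column 2 has {H,He,Li} → Be.
Cell (r2,c4): row 2 has {H,He,Li,Be}; column 4 has {H,Be} → B.
Cell (r3,c4): row 3 has {He,Be,B}; column 4 has {H,Be,B} → Li.
Cell (r3,c5): row 3 has {He,Li,Be,B}; column 5 has {Li,Be,B} → H.
Cell (r4,c1): row 4 has {Li,Be}; column 1 has {H,He,Li,Be} → B.
Cell (r4,c3): row 4 has {Li,Be,B}; column 3 has {He,Li,B} → H.
Cell (r4,c5): row 4 has {H,Li,Be,B}; column 5 has {H,Li,Be,B} → He.
Cell (r5,c2): row 5 has {H,Li}; column 2 has {H,He,Li,Be} → B.
Cell (r5,c3): row 5 has {H,Li,B}; column 3 has {H,He,Li,B} → Be.
Cell (r5,c4): row 5 has {H,Li,Be,B}; column 4 has {H,Li,Be,B} → He.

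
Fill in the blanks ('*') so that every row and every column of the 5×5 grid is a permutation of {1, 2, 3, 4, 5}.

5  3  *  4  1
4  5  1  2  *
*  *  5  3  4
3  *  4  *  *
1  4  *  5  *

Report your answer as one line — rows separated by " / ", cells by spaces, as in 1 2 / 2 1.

5 3 2 4 1 / 4 5 1 2 3 / 2 1 5 3 4 / 3 2 4 1 5 / 1 4 3 5 2

Cell (r1,c3): row 1 has {1,3,4,5}; column 3 has {1,4,5} → 2.
Cell (r2,c5): row 2 has {1,2,4,5}; column 5 has {1,4} → 3.
Cell (r3,c1): row 3 has {3,4,5}; column 1 has {1,3,4,5} → 2.
Cell (r3,c2): row 3 has {2,3,4,5}; column 2 has {3,4,5} → 1.
Cell (r4,c2): row 4 has {3,4}; column 2 has {1,3,4,5} → 2.
Cell (r4,c4): row 4 has {2,3,4}; column 4 has {2,3,4,5} → 1.
Cell (r4,c5): row 4 has {1,2,3,4}; column 5 has {1,3,4} → 5.
Cell (r5,c3): row 5 has {1,4,5}; column 3 has {1,2,4,5} → 3.
Cell (r5,c5): row 5 has {1,3,4,5}; column 5 has {1,3,4,5} → 2.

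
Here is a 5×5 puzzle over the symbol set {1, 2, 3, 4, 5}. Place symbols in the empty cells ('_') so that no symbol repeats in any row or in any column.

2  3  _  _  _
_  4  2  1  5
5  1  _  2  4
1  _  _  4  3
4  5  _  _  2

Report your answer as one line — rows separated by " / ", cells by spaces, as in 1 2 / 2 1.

2 3 4 5 1 / 3 4 2 1 5 / 5 1 3 2 4 / 1 2 5 4 3 / 4 5 1 3 2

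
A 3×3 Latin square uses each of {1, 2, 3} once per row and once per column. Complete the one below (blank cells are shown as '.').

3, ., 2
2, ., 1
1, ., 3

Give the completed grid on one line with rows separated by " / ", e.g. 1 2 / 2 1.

(r1,c2) = 1
(r2,c2) = 3
(r3,c2) = 2

3 1 2 / 2 3 1 / 1 2 3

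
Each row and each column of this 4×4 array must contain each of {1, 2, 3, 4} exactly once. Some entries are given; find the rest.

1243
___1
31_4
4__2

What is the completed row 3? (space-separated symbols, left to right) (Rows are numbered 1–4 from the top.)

3 1 2 4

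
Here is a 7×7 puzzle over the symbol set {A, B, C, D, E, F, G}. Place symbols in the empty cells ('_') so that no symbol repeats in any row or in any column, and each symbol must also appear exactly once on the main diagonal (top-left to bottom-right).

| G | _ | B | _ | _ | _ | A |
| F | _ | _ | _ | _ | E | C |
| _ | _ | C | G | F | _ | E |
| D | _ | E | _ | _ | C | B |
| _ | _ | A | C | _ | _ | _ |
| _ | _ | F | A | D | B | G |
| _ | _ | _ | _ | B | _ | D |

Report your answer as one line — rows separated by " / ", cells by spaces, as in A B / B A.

G E B D C F A / F A D B G E C / A B C G F D E / D G E F A C B / B D A C E G F / E C F A D B G / C F G E B A D

(r2,c2): row 2 has {C,E,F}; column 2 is empty so far; the diagonal has {B,C,D,G}, so it must be A.
(r2,c5): row 2 has {A,C,E,F}; column 5 has {B,D,F}, so it must be G.
(r4,c4): row 4 has {B,C,D,E}; column 4 has {A,C,G}; the diagonal has {A,B,C,D,G}, so it must be F.
(r4,c5): row 4 has {B,C,D,E,F}; column 5 has {B,D,F,G}, so it must be A.
(r5,c5): row 5 has {A,C}; column 5 has {A,B,D,F,G}; the diagonal has {A,B,C,D,F,G}, so it must be E.
(r5,c7): row 5 has {A,C,E}; column 7 has {A,B,C,D,E,G}, so it must be F.
(r7,c3): row 7 has {B,D}; column 3 has {A,B,C,E,F}, so it must be G.
(r7,c4): row 7 has {B,D,G}; column 4 has {A,C,F,G}, so it must be E.
(r1,c4): row 1 has {A,B,G}; column 4 has {A,C,E,F,G}, so it must be D.
(r1,c5): row 1 has {A,B,D,G}; column 5 has {A,B,D,E,F,G}, so it must be C.
(r1,c6): row 1 has {A,B,C,D,G}; column 6 has {B,C,E}, so it must be F.
(r2,c3): row 2 has {A,C,E,F,G}; column 3 has {A,B,C,E,F,G}, so it must be D.
(r2,c4): row 2 has {A,C,D,E,F,G}; column 4 has {A,C,D,E,F,G}, so it must be B.
(r4,c2): row 4 has {A,B,C,D,E,F}; column 2 has {A}, so it must be G.
(r5,c1): row 5 has {A,C,E,F}; column 1 has {D,F,G}, so it must be B.
(r5,c2): row 5 has {A,B,C,E,F}; column 2 has {A,G}, so it must be D.
(r5,c6): row 5 has {A,B,C,D,E,F}; column 6 has {B,C,E,F}, so it must be G.
(r7,c6): row 7 has {B,D,E,G}; column 6 has {B,C,E,F,G}, so it must be A.
(r1,c2): row 1 has {A,B,C,D,F,G}; column 2 has {A,D,G}, so it must be E.
(r3,c1): row 3 has {C,E,F,G}; column 1 has {B,D,F,G}, so it must be A.
(r3,c2): row 3 has {A,C,E,F,G}; column 2 has {A,D,E,G}, so it must be B.
(r3,c6): row 3 has {A,B,C,E,F,G}; column 6 has {A,B,C,E,F,G}, so it must be D.
(r6,c2): row 6 has {A,B,D,F,G}; column 2 has {A,B,D,E,G}, so it must be C.
(r7,c1): row 7 has {A,B,D,E,G}; column 1 has {A,B,D,F,G}, so it must be C.
(r7,c2): row 7 has {A,B,C,D,E,G}; column 2 has {A,B,C,D,E,G}, so it must be F.
(r6,c1): row 6 has {A,B,C,D,F,G}; column 1 has {A,B,C,D,F,G}, so it must be E.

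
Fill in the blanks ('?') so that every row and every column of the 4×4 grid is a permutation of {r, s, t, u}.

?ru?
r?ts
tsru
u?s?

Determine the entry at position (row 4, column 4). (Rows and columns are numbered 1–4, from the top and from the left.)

r

row 1 has {r,u}; column 1 has {r,t,u} — only s is left for (r1,c1).
row 1 has {r,s,u}; column 4 has {s,u} — only t is left for (r1,c4).
row 2 has {r,s,t}; column 2 has {r,s} — only u is left for (r2,c2).
row 4 has {s,u}; column 2 has {r,s,u} — only t is left for (r4,c2).
row 4 has {s,t,u}; column 4 has {s,t,u} — only r is left for (r4,c4).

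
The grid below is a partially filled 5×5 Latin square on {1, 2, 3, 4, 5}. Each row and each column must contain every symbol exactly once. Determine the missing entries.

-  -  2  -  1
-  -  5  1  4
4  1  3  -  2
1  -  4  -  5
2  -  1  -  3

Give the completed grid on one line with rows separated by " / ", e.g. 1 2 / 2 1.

5 4 2 3 1 / 3 2 5 1 4 / 4 1 3 5 2 / 1 3 4 2 5 / 2 5 1 4 3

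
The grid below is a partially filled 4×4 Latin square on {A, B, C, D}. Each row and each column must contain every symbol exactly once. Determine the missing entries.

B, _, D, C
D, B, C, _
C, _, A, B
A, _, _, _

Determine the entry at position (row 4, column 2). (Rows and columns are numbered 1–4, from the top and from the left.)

C

(r1,c2) = A
(r2,c4) = A
(r3,c2) = D
(r4,c2) = C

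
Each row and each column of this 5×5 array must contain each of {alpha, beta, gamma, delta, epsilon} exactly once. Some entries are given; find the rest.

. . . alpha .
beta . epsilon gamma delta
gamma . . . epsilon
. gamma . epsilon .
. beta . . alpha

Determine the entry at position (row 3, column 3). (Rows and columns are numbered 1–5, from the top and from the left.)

alpha

(r2,c2) = alpha
(r3,c2) = delta
(r3,c4) = beta
(r4,c5) = beta
(r5,c4) = delta
(r1,c2) = epsilon
(r1,c5) = gamma
(r3,c3) = alpha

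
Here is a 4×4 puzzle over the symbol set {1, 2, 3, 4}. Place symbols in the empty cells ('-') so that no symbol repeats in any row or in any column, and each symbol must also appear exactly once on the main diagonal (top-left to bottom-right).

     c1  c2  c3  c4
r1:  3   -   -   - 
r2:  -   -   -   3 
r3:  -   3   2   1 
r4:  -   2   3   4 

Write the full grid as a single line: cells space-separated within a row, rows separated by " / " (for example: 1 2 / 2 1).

3 4 1 2 / 2 1 4 3 / 4 3 2 1 / 1 2 3 4

(r1,c4) = 2
(r2,c2) = 1
(r2,c3) = 4
(r3,c1) = 4
(r4,c1) = 1
(r1,c2) = 4
(r1,c3) = 1
(r2,c1) = 2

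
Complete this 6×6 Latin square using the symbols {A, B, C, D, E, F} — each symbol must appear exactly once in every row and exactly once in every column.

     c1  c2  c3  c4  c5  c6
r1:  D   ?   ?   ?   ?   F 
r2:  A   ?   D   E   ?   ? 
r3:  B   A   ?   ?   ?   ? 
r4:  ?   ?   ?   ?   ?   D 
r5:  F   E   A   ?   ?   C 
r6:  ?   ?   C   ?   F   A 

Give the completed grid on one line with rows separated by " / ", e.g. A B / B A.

At row 2, column 6: row 2 has {A,D,E}; column 6 has {A,C,D,F}; that leaves B.
At row 3, column 6: row 3 has {A,B}; column 6 has {A,B,C,D,F}; that leaves E.
At row 6, column 1: row 6 has {A,C,F}; column 1 has {A,B,D,F}; that leaves E.
At row 2, column 5: row 2 has {A,B,D,E}; column 5 has {F}; that leaves C.
At row 3, column 3: row 3 has {A,B,E}; column 3 has {A,C,D}; that leaves F.
At row 3, column 5: row 3 has {A,B,E,F}; column 5 has {C,F}; that leaves D.
At row 4, column 1: row 4 has {D}; column 1 has {A,B,D,E,F}; that leaves C.
At row 5, column 5: row 5 has {A,C,E,F}; column 5 has {C,D,F}; that leaves B.
At row 2, column 2: row 2 has {A,B,C,D,E}; column 2 has {A,E}; that leaves F.
At row 3, column 4: row 3 has {A,B,D,E,F}; column 4 has {E}; that leaves C.
At row 4, column 2: row 4 has {C,D}; column 2 has {A,E,F}; that leaves B.
At row 4, column 3: row 4 has {B,C,D}; column 3 has {A,C,D,F}; that leaves E.
At row 4, column 5: row 4 has {B,C,D,E}; column 5 has {B,C,D,F}; that leaves A.
At row 5, column 4: row 5 has {A,B,C,E,F}; column 4 has {C,E}; that leaves D.
At row 6, column 2: row 6 has {A,C,E,F}; column 2 has {A,B,E,F}; that leaves D.
At row 6, column 4: row 6 has {A,C,D,E,F}; column 4 has {C,D,E}; that leaves B.
At row 1, column 2: row 1 has {D,F}; column 2 has {A,B,D,E,F}; that leaves C.
At row 1, column 3: row 1 has {C,D,F}; column 3 has {A,C,D,E,F}; that leaves B.
At row 1, column 4: row 1 has {B,C,D,F}; column 4 has {B,C,D,E}; that leaves A.
At row 1, column 5: row 1 has {A,B,C,D,F}; column 5 has {A,B,C,D,F}; that leaves E.
At row 4, column 4: row 4 has {A,B,C,D,E}; column 4 has {A,B,C,D,E}; that leaves F.

D C B A E F / A F D E C B / B A F C D E / C B E F A D / F E A D B C / E D C B F A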